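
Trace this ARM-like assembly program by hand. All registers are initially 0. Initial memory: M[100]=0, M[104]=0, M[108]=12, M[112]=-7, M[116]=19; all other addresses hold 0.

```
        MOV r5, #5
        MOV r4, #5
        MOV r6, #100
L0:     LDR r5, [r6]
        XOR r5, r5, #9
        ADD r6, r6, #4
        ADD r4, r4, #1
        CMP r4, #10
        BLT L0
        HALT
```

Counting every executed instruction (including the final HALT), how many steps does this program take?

r5=5
r4=5
r6=100
r5=M[100]=0
r5=0^9=9
r6=100+4=104
r4=5+1=6
CMP r4, #10  (cmp 6,10)
BLT L0: taken
r5=M[104]=0
r5=0^9=9
r6=104+4=108
r4=6+1=7
CMP r4, #10  (cmp 7,10)
BLT L0: taken
r5=M[108]=12
r5=12^9=5
r6=108+4=112
r4=7+1=8
CMP r4, #10  (cmp 8,10)
BLT L0: taken
r5=M[112]=-7
r5=(-7)^9=-16
r6=112+4=116
r4=8+1=9
CMP r4, #10  (cmp 9,10)
BLT L0: taken
r5=M[116]=19
r5=19^9=26
r6=116+4=120
r4=9+1=10
CMP r4, #10  (cmp 10,10)
BLT L0: not taken
halt.
Total executed instructions: 34.

34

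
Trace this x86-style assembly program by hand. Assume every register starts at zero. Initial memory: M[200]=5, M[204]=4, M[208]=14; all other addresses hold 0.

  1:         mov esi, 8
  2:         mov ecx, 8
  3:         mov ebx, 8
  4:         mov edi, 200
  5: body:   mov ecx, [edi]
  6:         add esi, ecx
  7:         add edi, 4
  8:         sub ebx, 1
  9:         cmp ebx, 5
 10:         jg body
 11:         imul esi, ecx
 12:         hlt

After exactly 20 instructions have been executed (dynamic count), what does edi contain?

212

mov esi, 8 → esi=8
mov ecx, 8 → ecx=8
mov ebx, 8 → ebx=8
mov edi, 200 → edi=200
mov ecx, [edi] → ecx=M[200]=5
add esi, ecx → esi=8+5=13
add edi, 4 → edi=200+4=204
sub ebx, 1 → ebx=8-1=7
cmp ebx, 5  (cmp 7,5)
jg body: taken
mov ecx, [edi] → ecx=M[204]=4
add esi, ecx → esi=13+4=17
add edi, 4 → edi=204+4=208
sub ebx, 1 → ebx=7-1=6
cmp ebx, 5  (cmp 6,5)
jg body: taken
mov ecx, [edi] → ecx=M[208]=14
add esi, ecx → esi=17+14=31
add edi, 4 → edi=208+4=212
sub ebx, 1 → ebx=6-1=5
After step 20: edi = 212.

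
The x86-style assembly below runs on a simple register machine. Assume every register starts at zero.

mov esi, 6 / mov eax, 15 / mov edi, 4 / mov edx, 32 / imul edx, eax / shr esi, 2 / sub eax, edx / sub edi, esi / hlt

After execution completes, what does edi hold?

3

mov esi, 6 → esi=6
mov eax, 15 → eax=15
mov edi, 4 → edi=4
mov edx, 32 → edx=32
imul edx, eax → edx=32*15=480
shr esi, 2 → esi=6>>2=1
sub eax, edx → eax=15-480=-465
sub edi, esi → edi=4-1=3
halt.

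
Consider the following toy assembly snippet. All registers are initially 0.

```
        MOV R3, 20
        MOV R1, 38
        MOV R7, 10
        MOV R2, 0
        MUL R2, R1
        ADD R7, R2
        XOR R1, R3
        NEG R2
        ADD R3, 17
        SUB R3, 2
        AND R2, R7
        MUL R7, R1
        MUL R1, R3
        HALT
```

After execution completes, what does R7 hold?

after MOV R3, 20: R3=20
after MOV R1, 38: R1=38
after MOV R7, 10: R7=10
after MOV R2, 0: R2=0
after MUL R2, R1: R2=0*38=0
after ADD R7, R2: R7=10+0=10
after XOR R1, R3: R1=38^20=50
after NEG R2: R2=-(0)=0
after ADD R3, 17: R3=20+17=37
after SUB R3, 2: R3=37-2=35
after AND R2, R7: R2=0&10=0
after MUL R7, R1: R7=10*50=500
after MUL R1, R3: R1=50*35=1750
halt.

500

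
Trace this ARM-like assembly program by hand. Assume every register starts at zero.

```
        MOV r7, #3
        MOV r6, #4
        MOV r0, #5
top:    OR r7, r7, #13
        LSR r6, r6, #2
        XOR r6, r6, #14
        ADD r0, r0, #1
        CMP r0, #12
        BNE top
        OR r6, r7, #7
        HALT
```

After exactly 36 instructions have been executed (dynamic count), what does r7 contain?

after MOV r7, #3: r7=3
after MOV r6, #4: r6=4
after MOV r0, #5: r0=5
after OR r7, r7, #13: r7=3|13=15
after LSR r6, r6, #2: r6=4>>2=1
after XOR r6, r6, #14: r6=1^14=15
after ADD r0, r0, #1: r0=5+1=6
CMP r0, #12  (cmp 6,12)
BNE top: taken
after OR r7, r7, #13: r7=15|13=15
after LSR r6, r6, #2: r6=15>>2=3
after XOR r6, r6, #14: r6=3^14=13
after ADD r0, r0, #1: r0=6+1=7
CMP r0, #12  (cmp 7,12)
BNE top: taken
after OR r7, r7, #13: r7=15|13=15
after LSR r6, r6, #2: r6=13>>2=3
after XOR r6, r6, #14: r6=3^14=13
after ADD r0, r0, #1: r0=7+1=8
CMP r0, #12  (cmp 8,12)
BNE top: taken
after OR r7, r7, #13: r7=15|13=15
after LSR r6, r6, #2: r6=13>>2=3
after XOR r6, r6, #14: r6=3^14=13
after ADD r0, r0, #1: r0=8+1=9
CMP r0, #12  (cmp 9,12)
BNE top: taken
after OR r7, r7, #13: r7=15|13=15
after LSR r6, r6, #2: r6=13>>2=3
after XOR r6, r6, #14: r6=3^14=13
after ADD r0, r0, #1: r0=9+1=10
CMP r0, #12  (cmp 10,12)
BNE top: taken
after OR r7, r7, #13: r7=15|13=15
after LSR r6, r6, #2: r6=13>>2=3
after XOR r6, r6, #14: r6=3^14=13
After step 36: r7 = 15.

15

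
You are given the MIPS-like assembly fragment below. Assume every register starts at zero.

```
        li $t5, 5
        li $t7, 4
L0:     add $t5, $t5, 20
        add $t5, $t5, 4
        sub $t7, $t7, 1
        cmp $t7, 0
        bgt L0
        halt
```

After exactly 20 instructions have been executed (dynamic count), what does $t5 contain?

101

$t5=5
$t7=4
$t5=5+20=25
$t5=25+4=29
$t7=4-1=3
cmp $t7, 0  (cmp 3,0)
bgt L0: taken
$t5=29+20=49
$t5=49+4=53
$t7=3-1=2
cmp $t7, 0  (cmp 2,0)
bgt L0: taken
$t5=53+20=73
$t5=73+4=77
$t7=2-1=1
cmp $t7, 0  (cmp 1,0)
bgt L0: taken
$t5=77+20=97
$t5=97+4=101
$t7=1-1=0
After step 20: $t5 = 101.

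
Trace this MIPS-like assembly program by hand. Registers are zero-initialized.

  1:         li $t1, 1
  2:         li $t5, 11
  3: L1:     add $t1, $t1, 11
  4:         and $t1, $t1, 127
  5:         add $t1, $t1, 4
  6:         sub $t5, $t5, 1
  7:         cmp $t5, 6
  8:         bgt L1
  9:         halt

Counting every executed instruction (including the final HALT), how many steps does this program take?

33

li $t1, 1 → $t1=1
li $t5, 11 → $t5=11
add $t1, $t1, 11 → $t1=1+11=12
and $t1, $t1, 127 → $t1=12&127=12
add $t1, $t1, 4 → $t1=12+4=16
sub $t5, $t5, 1 → $t5=11-1=10
cmp $t5, 6  (cmp 10,6)
bgt L1: taken
add $t1, $t1, 11 → $t1=16+11=27
and $t1, $t1, 127 → $t1=27&127=27
add $t1, $t1, 4 → $t1=27+4=31
sub $t5, $t5, 1 → $t5=10-1=9
cmp $t5, 6  (cmp 9,6)
bgt L1: taken
add $t1, $t1, 11 → $t1=31+11=42
and $t1, $t1, 127 → $t1=42&127=42
add $t1, $t1, 4 → $t1=42+4=46
sub $t5, $t5, 1 → $t5=9-1=8
cmp $t5, 6  (cmp 8,6)
bgt L1: taken
add $t1, $t1, 11 → $t1=46+11=57
and $t1, $t1, 127 → $t1=57&127=57
add $t1, $t1, 4 → $t1=57+4=61
sub $t5, $t5, 1 → $t5=8-1=7
cmp $t5, 6  (cmp 7,6)
bgt L1: taken
add $t1, $t1, 11 → $t1=61+11=72
and $t1, $t1, 127 → $t1=72&127=72
add $t1, $t1, 4 → $t1=72+4=76
sub $t5, $t5, 1 → $t5=7-1=6
cmp $t5, 6  (cmp 6,6)
bgt L1: not taken
halt.
Total executed instructions: 33.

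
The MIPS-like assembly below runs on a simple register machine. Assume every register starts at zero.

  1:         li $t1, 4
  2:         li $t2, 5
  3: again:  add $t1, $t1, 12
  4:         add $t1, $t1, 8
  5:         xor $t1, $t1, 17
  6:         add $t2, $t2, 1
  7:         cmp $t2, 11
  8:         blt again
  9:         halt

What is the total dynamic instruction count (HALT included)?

after li $t1, 4: $t1=4
after li $t2, 5: $t2=5
after add $t1, $t1, 12: $t1=4+12=16
after add $t1, $t1, 8: $t1=16+8=24
after xor $t1, $t1, 17: $t1=24^17=9
after add $t2, $t2, 1: $t2=5+1=6
cmp $t2, 11  (cmp 6,11)
blt again: taken
after add $t1, $t1, 12: $t1=9+12=21
after add $t1, $t1, 8: $t1=21+8=29
after xor $t1, $t1, 17: $t1=29^17=12
after add $t2, $t2, 1: $t2=6+1=7
cmp $t2, 11  (cmp 7,11)
blt again: taken
after add $t1, $t1, 12: $t1=12+12=24
after add $t1, $t1, 8: $t1=24+8=32
after xor $t1, $t1, 17: $t1=32^17=49
after add $t2, $t2, 1: $t2=7+1=8
cmp $t2, 11  (cmp 8,11)
blt again: taken
after add $t1, $t1, 12: $t1=49+12=61
after add $t1, $t1, 8: $t1=61+8=69
after xor $t1, $t1, 17: $t1=69^17=84
after add $t2, $t2, 1: $t2=8+1=9
cmp $t2, 11  (cmp 9,11)
blt again: taken
after add $t1, $t1, 12: $t1=84+12=96
after add $t1, $t1, 8: $t1=96+8=104
after xor $t1, $t1, 17: $t1=104^17=121
after add $t2, $t2, 1: $t2=9+1=10
cmp $t2, 11  (cmp 10,11)
blt again: taken
after add $t1, $t1, 12: $t1=121+12=133
after add $t1, $t1, 8: $t1=133+8=141
after xor $t1, $t1, 17: $t1=141^17=156
after add $t2, $t2, 1: $t2=10+1=11
cmp $t2, 11  (cmp 11,11)
blt again: not taken
halt.
Total executed instructions: 39.

39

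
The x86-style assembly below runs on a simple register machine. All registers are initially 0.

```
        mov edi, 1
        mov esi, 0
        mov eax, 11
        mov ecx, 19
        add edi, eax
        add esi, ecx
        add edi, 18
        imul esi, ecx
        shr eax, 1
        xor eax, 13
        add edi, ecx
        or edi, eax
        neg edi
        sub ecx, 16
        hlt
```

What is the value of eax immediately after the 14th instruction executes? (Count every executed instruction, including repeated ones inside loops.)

after mov edi, 1: edi=1
after mov esi, 0: esi=0
after mov eax, 11: eax=11
after mov ecx, 19: ecx=19
after add edi, eax: edi=1+11=12
after add esi, ecx: esi=0+19=19
after add edi, 18: edi=12+18=30
after imul esi, ecx: esi=19*19=361
after shr eax, 1: eax=11>>1=5
after xor eax, 13: eax=5^13=8
after add edi, ecx: edi=30+19=49
after or edi, eax: edi=49|8=57
after neg edi: edi=-(57)=-57
after sub ecx, 16: ecx=19-16=3
After step 14: eax = 8.

8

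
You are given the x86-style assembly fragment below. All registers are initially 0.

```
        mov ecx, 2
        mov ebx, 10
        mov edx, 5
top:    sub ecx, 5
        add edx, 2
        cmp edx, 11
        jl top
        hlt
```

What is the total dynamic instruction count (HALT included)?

16

ecx=2
ebx=10
edx=5
ecx=2-5=-3
edx=5+2=7
cmp edx, 11  (cmp 7,11)
jl top: taken
ecx=(-3)-5=-8
edx=7+2=9
cmp edx, 11  (cmp 9,11)
jl top: taken
ecx=(-8)-5=-13
edx=9+2=11
cmp edx, 11  (cmp 11,11)
jl top: not taken
halt.
Total executed instructions: 16.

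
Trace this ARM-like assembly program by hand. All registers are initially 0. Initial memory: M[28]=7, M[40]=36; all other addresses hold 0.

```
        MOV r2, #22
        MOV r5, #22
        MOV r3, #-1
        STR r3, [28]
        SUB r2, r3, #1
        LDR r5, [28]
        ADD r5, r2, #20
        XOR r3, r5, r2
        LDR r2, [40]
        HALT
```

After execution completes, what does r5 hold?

18

MOV r2, #22 → r2=22
MOV r5, #22 → r5=22
MOV r3, #-1 → r3=-1
STR r3, [28] → M[28]=-1
SUB r2, r3, #1 → r2=(-1)-1=-2
LDR r5, [28] → r5=M[28]=-1
ADD r5, r2, #20 → r5=(-2)+20=18
XOR r3, r5, r2 → r3=18^(-2)=-20
LDR r2, [40] → r2=M[40]=36
halt.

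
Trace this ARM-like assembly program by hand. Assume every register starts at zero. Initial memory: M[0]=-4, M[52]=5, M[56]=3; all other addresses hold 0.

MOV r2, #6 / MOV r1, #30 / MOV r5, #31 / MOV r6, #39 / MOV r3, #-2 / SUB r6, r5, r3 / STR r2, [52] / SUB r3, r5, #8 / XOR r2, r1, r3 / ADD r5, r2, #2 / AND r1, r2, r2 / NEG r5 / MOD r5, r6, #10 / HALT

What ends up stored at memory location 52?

MOV r2, #6 → r2=6
MOV r1, #30 → r1=30
MOV r5, #31 → r5=31
MOV r6, #39 → r6=39
MOV r3, #-2 → r3=-2
SUB r6, r5, r3 → r6=31-(-2)=33
STR r2, [52] → M[52]=6
SUB r3, r5, #8 → r3=31-8=23
XOR r2, r1, r3 → r2=30^23=9
ADD r5, r2, #2 → r5=9+2=11
AND r1, r2, r2 → r1=9&9=9
NEG r5 → r5=-(11)=-11
MOD r5, r6, #10 → r5=33%10=3
halt.

6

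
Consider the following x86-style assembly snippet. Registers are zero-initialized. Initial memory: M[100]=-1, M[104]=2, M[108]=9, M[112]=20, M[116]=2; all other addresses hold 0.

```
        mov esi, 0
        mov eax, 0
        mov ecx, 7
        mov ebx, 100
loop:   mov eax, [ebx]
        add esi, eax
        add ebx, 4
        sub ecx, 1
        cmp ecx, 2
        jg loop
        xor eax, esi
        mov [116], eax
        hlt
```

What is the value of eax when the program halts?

34

mov esi, 0 → esi=0
mov eax, 0 → eax=0
mov ecx, 7 → ecx=7
mov ebx, 100 → ebx=100
mov eax, [ebx] → eax=M[100]=-1
add esi, eax → esi=0+(-1)=-1
add ebx, 4 → ebx=100+4=104
sub ecx, 1 → ecx=7-1=6
cmp ecx, 2  (cmp 6,2)
jg loop: taken
mov eax, [ebx] → eax=M[104]=2
add esi, eax → esi=(-1)+2=1
add ebx, 4 → ebx=104+4=108
sub ecx, 1 → ecx=6-1=5
cmp ecx, 2  (cmp 5,2)
jg loop: taken
mov eax, [ebx] → eax=M[108]=9
add esi, eax → esi=1+9=10
add ebx, 4 → ebx=108+4=112
sub ecx, 1 → ecx=5-1=4
cmp ecx, 2  (cmp 4,2)
jg loop: taken
mov eax, [ebx] → eax=M[112]=20
add esi, eax → esi=10+20=30
add ebx, 4 → ebx=112+4=116
sub ecx, 1 → ecx=4-1=3
cmp ecx, 2  (cmp 3,2)
jg loop: taken
mov eax, [ebx] → eax=M[116]=2
add esi, eax → esi=30+2=32
add ebx, 4 → ebx=116+4=120
sub ecx, 1 → ecx=3-1=2
cmp ecx, 2  (cmp 2,2)
jg loop: not taken
xor eax, esi → eax=2^32=34
mov [116], eax → M[116]=34
halt.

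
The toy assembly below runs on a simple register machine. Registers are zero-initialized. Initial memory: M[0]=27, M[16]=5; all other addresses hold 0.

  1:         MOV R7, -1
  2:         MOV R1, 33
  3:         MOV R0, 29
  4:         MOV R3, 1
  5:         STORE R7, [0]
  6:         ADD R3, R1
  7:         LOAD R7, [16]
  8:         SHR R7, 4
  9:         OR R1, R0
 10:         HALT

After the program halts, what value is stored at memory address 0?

-1

after MOV R7, -1: R7=-1
after MOV R1, 33: R1=33
after MOV R0, 29: R0=29
after MOV R3, 1: R3=1
STORE R7, [0] → M[0]=-1
after ADD R3, R1: R3=1+33=34
after LOAD R7, [16]: R7=M[16]=5
after SHR R7, 4: R7=5>>4=0
after OR R1, R0: R1=33|29=61
halt.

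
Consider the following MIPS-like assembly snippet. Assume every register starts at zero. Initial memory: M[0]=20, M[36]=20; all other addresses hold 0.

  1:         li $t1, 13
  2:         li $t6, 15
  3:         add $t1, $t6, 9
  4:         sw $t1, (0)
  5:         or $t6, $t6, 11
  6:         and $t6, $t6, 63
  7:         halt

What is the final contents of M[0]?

after li $t1, 13: $t1=13
after li $t6, 15: $t6=15
after add $t1, $t6, 9: $t1=15+9=24
sw $t1, (0) → M[0]=24
after or $t6, $t6, 11: $t6=15|11=15
after and $t6, $t6, 63: $t6=15&63=15
halt.

24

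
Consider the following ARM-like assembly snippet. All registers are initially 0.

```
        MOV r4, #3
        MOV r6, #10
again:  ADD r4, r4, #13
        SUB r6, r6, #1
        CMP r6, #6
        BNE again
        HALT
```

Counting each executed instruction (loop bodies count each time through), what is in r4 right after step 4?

16

MOV r4, #3 → r4=3
MOV r6, #10 → r6=10
ADD r4, r4, #13 → r4=3+13=16
SUB r6, r6, #1 → r6=10-1=9
After step 4: r4 = 16.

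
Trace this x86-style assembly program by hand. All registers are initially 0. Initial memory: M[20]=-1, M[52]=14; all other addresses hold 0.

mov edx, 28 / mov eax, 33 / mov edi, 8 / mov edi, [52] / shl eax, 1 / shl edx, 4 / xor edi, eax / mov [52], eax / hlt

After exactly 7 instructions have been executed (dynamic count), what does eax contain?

mov edx, 28 → edx=28
mov eax, 33 → eax=33
mov edi, 8 → edi=8
mov edi, [52] → edi=M[52]=14
shl eax, 1 → eax=33<<1=66
shl edx, 4 → edx=28<<4=448
xor edi, eax → edi=14^66=76
After step 7: eax = 66.

66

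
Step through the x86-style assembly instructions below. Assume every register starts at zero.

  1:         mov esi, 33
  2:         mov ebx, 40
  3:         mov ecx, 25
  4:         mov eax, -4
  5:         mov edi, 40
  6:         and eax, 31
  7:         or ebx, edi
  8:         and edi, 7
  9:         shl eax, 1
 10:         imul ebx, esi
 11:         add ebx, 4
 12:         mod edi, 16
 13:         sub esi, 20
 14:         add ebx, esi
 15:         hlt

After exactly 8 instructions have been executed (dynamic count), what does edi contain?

0

esi=33
ebx=40
ecx=25
eax=-4
edi=40
eax=(-4)&31=28
ebx=40|40=40
edi=40&7=0
After step 8: edi = 0.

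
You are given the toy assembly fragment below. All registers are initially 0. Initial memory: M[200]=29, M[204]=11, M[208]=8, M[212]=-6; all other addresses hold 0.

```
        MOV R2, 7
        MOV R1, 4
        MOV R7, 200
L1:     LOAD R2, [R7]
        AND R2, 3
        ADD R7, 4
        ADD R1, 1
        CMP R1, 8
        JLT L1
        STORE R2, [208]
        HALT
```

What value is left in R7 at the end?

216

MOV R2, 7 → R2=7
MOV R1, 4 → R1=4
MOV R7, 200 → R7=200
LOAD R2, [R7] → R2=M[200]=29
AND R2, 3 → R2=29&3=1
ADD R7, 4 → R7=200+4=204
ADD R1, 1 → R1=4+1=5
CMP R1, 8  (cmp 5,8)
JLT L1: taken
LOAD R2, [R7] → R2=M[204]=11
AND R2, 3 → R2=11&3=3
ADD R7, 4 → R7=204+4=208
ADD R1, 1 → R1=5+1=6
CMP R1, 8  (cmp 6,8)
JLT L1: taken
LOAD R2, [R7] → R2=M[208]=8
AND R2, 3 → R2=8&3=0
ADD R7, 4 → R7=208+4=212
ADD R1, 1 → R1=6+1=7
CMP R1, 8  (cmp 7,8)
JLT L1: taken
LOAD R2, [R7] → R2=M[212]=-6
AND R2, 3 → R2=(-6)&3=2
ADD R7, 4 → R7=212+4=216
ADD R1, 1 → R1=7+1=8
CMP R1, 8  (cmp 8,8)
JLT L1: not taken
STORE R2, [208] → M[208]=2
halt.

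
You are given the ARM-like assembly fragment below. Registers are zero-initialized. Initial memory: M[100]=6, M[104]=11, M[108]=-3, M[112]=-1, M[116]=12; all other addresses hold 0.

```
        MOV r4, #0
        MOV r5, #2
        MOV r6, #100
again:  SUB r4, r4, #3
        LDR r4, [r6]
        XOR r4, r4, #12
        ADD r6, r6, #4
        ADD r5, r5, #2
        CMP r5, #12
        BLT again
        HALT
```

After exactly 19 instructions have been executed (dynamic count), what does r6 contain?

after MOV r4, #0: r4=0
after MOV r5, #2: r5=2
after MOV r6, #100: r6=100
after SUB r4, r4, #3: r4=0-3=-3
after LDR r4, [r6]: r4=M[100]=6
after XOR r4, r4, #12: r4=6^12=10
after ADD r6, r6, #4: r6=100+4=104
after ADD r5, r5, #2: r5=2+2=4
CMP r5, #12  (cmp 4,12)
BLT again: taken
after SUB r4, r4, #3: r4=10-3=7
after LDR r4, [r6]: r4=M[104]=11
after XOR r4, r4, #12: r4=11^12=7
after ADD r6, r6, #4: r6=104+4=108
after ADD r5, r5, #2: r5=4+2=6
CMP r5, #12  (cmp 6,12)
BLT again: taken
after SUB r4, r4, #3: r4=7-3=4
after LDR r4, [r6]: r4=M[108]=-3
After step 19: r6 = 108.

108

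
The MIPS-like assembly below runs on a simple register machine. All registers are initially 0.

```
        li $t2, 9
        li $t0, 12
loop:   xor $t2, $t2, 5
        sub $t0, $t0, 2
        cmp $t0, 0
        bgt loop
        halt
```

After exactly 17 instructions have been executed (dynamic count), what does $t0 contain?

4

$t2=9
$t0=12
$t2=9^5=12
$t0=12-2=10
cmp $t0, 0  (cmp 10,0)
bgt loop: taken
$t2=12^5=9
$t0=10-2=8
cmp $t0, 0  (cmp 8,0)
bgt loop: taken
$t2=9^5=12
$t0=8-2=6
cmp $t0, 0  (cmp 6,0)
bgt loop: taken
$t2=12^5=9
$t0=6-2=4
cmp $t0, 0  (cmp 4,0)
After step 17: $t0 = 4.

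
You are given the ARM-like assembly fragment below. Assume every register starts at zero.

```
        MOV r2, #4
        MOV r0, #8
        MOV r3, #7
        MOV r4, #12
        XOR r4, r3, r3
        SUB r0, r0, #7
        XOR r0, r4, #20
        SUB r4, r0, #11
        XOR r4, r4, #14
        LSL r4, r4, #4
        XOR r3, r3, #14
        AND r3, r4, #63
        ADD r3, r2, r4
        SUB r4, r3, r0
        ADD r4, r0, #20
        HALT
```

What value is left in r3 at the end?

r2=4
r0=8
r3=7
r4=12
r4=7^7=0
r0=8-7=1
r0=0^20=20
r4=20-11=9
r4=9^14=7
r4=7<<4=112
r3=7^14=9
r3=112&63=48
r3=4+112=116
r4=116-20=96
r4=20+20=40
halt.

116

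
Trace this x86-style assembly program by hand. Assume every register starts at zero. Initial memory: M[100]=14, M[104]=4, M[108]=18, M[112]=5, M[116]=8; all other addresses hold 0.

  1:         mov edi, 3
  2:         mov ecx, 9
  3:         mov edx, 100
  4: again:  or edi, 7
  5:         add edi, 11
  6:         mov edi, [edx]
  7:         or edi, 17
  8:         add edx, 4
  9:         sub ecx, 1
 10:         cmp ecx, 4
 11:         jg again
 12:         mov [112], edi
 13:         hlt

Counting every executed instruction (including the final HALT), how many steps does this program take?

45

mov edi, 3 → edi=3
mov ecx, 9 → ecx=9
mov edx, 100 → edx=100
or edi, 7 → edi=3|7=7
add edi, 11 → edi=7+11=18
mov edi, [edx] → edi=M[100]=14
or edi, 17 → edi=14|17=31
add edx, 4 → edx=100+4=104
sub ecx, 1 → ecx=9-1=8
cmp ecx, 4  (cmp 8,4)
jg again: taken
or edi, 7 → edi=31|7=31
add edi, 11 → edi=31+11=42
mov edi, [edx] → edi=M[104]=4
or edi, 17 → edi=4|17=21
add edx, 4 → edx=104+4=108
sub ecx, 1 → ecx=8-1=7
cmp ecx, 4  (cmp 7,4)
jg again: taken
or edi, 7 → edi=21|7=23
add edi, 11 → edi=23+11=34
mov edi, [edx] → edi=M[108]=18
or edi, 17 → edi=18|17=19
add edx, 4 → edx=108+4=112
sub ecx, 1 → ecx=7-1=6
cmp ecx, 4  (cmp 6,4)
jg again: taken
or edi, 7 → edi=19|7=23
add edi, 11 → edi=23+11=34
mov edi, [edx] → edi=M[112]=5
or edi, 17 → edi=5|17=21
add edx, 4 → edx=112+4=116
sub ecx, 1 → ecx=6-1=5
cmp ecx, 4  (cmp 5,4)
jg again: taken
or edi, 7 → edi=21|7=23
add edi, 11 → edi=23+11=34
mov edi, [edx] → edi=M[116]=8
or edi, 17 → edi=8|17=25
add edx, 4 → edx=116+4=120
sub ecx, 1 → ecx=5-1=4
cmp ecx, 4  (cmp 4,4)
jg again: not taken
mov [112], edi → M[112]=25
halt.
Total executed instructions: 45.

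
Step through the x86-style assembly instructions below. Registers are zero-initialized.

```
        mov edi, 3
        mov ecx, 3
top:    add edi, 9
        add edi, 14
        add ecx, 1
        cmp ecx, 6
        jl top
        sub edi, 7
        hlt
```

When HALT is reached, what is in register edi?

65

mov edi, 3 → edi=3
mov ecx, 3 → ecx=3
add edi, 9 → edi=3+9=12
add edi, 14 → edi=12+14=26
add ecx, 1 → ecx=3+1=4
cmp ecx, 6  (cmp 4,6)
jl top: taken
add edi, 9 → edi=26+9=35
add edi, 14 → edi=35+14=49
add ecx, 1 → ecx=4+1=5
cmp ecx, 6  (cmp 5,6)
jl top: taken
add edi, 9 → edi=49+9=58
add edi, 14 → edi=58+14=72
add ecx, 1 → ecx=5+1=6
cmp ecx, 6  (cmp 6,6)
jl top: not taken
sub edi, 7 → edi=72-7=65
halt.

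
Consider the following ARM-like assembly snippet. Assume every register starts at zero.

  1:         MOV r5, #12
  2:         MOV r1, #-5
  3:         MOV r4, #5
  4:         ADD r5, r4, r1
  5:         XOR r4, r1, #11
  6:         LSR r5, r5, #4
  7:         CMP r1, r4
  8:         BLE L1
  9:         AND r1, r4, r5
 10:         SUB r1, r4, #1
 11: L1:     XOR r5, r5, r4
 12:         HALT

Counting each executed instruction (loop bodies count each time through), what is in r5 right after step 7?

MOV r5, #12 → r5=12
MOV r1, #-5 → r1=-5
MOV r4, #5 → r4=5
ADD r5, r4, r1 → r5=5+(-5)=0
XOR r4, r1, #11 → r4=(-5)^11=-16
LSR r5, r5, #4 → r5=0>>4=0
CMP r1, r4  (cmp -5,-16)
After step 7: r5 = 0.

0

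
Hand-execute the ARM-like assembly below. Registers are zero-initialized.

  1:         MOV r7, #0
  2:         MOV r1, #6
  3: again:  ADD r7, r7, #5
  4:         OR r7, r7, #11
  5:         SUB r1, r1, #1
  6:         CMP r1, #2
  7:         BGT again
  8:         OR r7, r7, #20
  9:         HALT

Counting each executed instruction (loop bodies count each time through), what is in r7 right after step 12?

MOV r7, #0 → r7=0
MOV r1, #6 → r1=6
ADD r7, r7, #5 → r7=0+5=5
OR r7, r7, #11 → r7=5|11=15
SUB r1, r1, #1 → r1=6-1=5
CMP r1, #2  (cmp 5,2)
BGT again: taken
ADD r7, r7, #5 → r7=15+5=20
OR r7, r7, #11 → r7=20|11=31
SUB r1, r1, #1 → r1=5-1=4
CMP r1, #2  (cmp 4,2)
BGT again: taken
After step 12: r7 = 31.

31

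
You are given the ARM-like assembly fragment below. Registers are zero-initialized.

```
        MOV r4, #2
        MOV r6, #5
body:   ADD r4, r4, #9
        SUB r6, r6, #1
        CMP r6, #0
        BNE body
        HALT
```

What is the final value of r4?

47

r4=2
r6=5
r4=2+9=11
r6=5-1=4
CMP r6, #0  (cmp 4,0)
BNE body: taken
r4=11+9=20
r6=4-1=3
CMP r6, #0  (cmp 3,0)
BNE body: taken
r4=20+9=29
r6=3-1=2
CMP r6, #0  (cmp 2,0)
BNE body: taken
r4=29+9=38
r6=2-1=1
CMP r6, #0  (cmp 1,0)
BNE body: taken
r4=38+9=47
r6=1-1=0
CMP r6, #0  (cmp 0,0)
BNE body: not taken
halt.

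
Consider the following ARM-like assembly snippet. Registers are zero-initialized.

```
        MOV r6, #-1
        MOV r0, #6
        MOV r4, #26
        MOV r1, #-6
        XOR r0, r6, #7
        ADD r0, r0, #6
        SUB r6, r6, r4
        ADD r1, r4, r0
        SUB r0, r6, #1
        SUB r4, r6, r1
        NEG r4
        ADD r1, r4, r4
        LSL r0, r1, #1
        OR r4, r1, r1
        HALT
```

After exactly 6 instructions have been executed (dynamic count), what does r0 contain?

-2

MOV r6, #-1 → r6=-1
MOV r0, #6 → r0=6
MOV r4, #26 → r4=26
MOV r1, #-6 → r1=-6
XOR r0, r6, #7 → r0=(-1)^7=-8
ADD r0, r0, #6 → r0=(-8)+6=-2
After step 6: r0 = -2.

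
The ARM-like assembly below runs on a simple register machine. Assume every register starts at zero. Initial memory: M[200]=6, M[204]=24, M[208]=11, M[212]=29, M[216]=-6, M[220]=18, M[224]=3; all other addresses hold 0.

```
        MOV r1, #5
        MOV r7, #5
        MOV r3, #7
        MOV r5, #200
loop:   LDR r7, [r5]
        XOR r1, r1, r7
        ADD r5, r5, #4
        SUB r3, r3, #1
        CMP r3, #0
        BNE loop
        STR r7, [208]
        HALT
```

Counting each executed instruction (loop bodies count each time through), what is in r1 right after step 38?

-27

r1=5
r7=5
r3=7
r5=200
r7=M[200]=6
r1=5^6=3
r5=200+4=204
r3=7-1=6
CMP r3, #0  (cmp 6,0)
BNE loop: taken
r7=M[204]=24
r1=3^24=27
r5=204+4=208
r3=6-1=5
CMP r3, #0  (cmp 5,0)
BNE loop: taken
r7=M[208]=11
r1=27^11=16
r5=208+4=212
r3=5-1=4
CMP r3, #0  (cmp 4,0)
BNE loop: taken
r7=M[212]=29
r1=16^29=13
r5=212+4=216
r3=4-1=3
CMP r3, #0  (cmp 3,0)
BNE loop: taken
r7=M[216]=-6
r1=13^(-6)=-9
r5=216+4=220
r3=3-1=2
CMP r3, #0  (cmp 2,0)
BNE loop: taken
r7=M[220]=18
r1=(-9)^18=-27
r5=220+4=224
r3=2-1=1
After step 38: r1 = -27.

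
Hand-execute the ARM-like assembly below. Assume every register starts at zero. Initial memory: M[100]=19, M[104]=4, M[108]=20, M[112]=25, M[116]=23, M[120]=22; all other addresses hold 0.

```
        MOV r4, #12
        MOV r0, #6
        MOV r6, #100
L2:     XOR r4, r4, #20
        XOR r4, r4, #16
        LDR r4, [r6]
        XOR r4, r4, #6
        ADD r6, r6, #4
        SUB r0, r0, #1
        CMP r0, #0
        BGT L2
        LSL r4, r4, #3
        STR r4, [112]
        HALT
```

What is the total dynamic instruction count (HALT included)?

54

after MOV r4, #12: r4=12
after MOV r0, #6: r0=6
after MOV r6, #100: r6=100
after XOR r4, r4, #20: r4=12^20=24
after XOR r4, r4, #16: r4=24^16=8
after LDR r4, [r6]: r4=M[100]=19
after XOR r4, r4, #6: r4=19^6=21
after ADD r6, r6, #4: r6=100+4=104
after SUB r0, r0, #1: r0=6-1=5
CMP r0, #0  (cmp 5,0)
BGT L2: taken
after XOR r4, r4, #20: r4=21^20=1
after XOR r4, r4, #16: r4=1^16=17
after LDR r4, [r6]: r4=M[104]=4
after XOR r4, r4, #6: r4=4^6=2
after ADD r6, r6, #4: r6=104+4=108
after SUB r0, r0, #1: r0=5-1=4
CMP r0, #0  (cmp 4,0)
BGT L2: taken
after XOR r4, r4, #20: r4=2^20=22
after XOR r4, r4, #16: r4=22^16=6
after LDR r4, [r6]: r4=M[108]=20
after XOR r4, r4, #6: r4=20^6=18
after ADD r6, r6, #4: r6=108+4=112
after SUB r0, r0, #1: r0=4-1=3
CMP r0, #0  (cmp 3,0)
BGT L2: taken
after XOR r4, r4, #20: r4=18^20=6
after XOR r4, r4, #16: r4=6^16=22
after LDR r4, [r6]: r4=M[112]=25
after XOR r4, r4, #6: r4=25^6=31
after ADD r6, r6, #4: r6=112+4=116
after SUB r0, r0, #1: r0=3-1=2
CMP r0, #0  (cmp 2,0)
BGT L2: taken
after XOR r4, r4, #20: r4=31^20=11
after XOR r4, r4, #16: r4=11^16=27
after LDR r4, [r6]: r4=M[116]=23
after XOR r4, r4, #6: r4=23^6=17
after ADD r6, r6, #4: r6=116+4=120
after SUB r0, r0, #1: r0=2-1=1
CMP r0, #0  (cmp 1,0)
BGT L2: taken
after XOR r4, r4, #20: r4=17^20=5
after XOR r4, r4, #16: r4=5^16=21
after LDR r4, [r6]: r4=M[120]=22
after XOR r4, r4, #6: r4=22^6=16
after ADD r6, r6, #4: r6=120+4=124
after SUB r0, r0, #1: r0=1-1=0
CMP r0, #0  (cmp 0,0)
BGT L2: not taken
after LSL r4, r4, #3: r4=16<<3=128
STR r4, [112] → M[112]=128
halt.
Total executed instructions: 54.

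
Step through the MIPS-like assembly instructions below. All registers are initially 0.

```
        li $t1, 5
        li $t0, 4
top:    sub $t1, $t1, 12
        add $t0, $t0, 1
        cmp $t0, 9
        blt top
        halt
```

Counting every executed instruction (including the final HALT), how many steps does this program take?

li $t1, 5 → $t1=5
li $t0, 4 → $t0=4
sub $t1, $t1, 12 → $t1=5-12=-7
add $t0, $t0, 1 → $t0=4+1=5
cmp $t0, 9  (cmp 5,9)
blt top: taken
sub $t1, $t1, 12 → $t1=(-7)-12=-19
add $t0, $t0, 1 → $t0=5+1=6
cmp $t0, 9  (cmp 6,9)
blt top: taken
sub $t1, $t1, 12 → $t1=(-19)-12=-31
add $t0, $t0, 1 → $t0=6+1=7
cmp $t0, 9  (cmp 7,9)
blt top: taken
sub $t1, $t1, 12 → $t1=(-31)-12=-43
add $t0, $t0, 1 → $t0=7+1=8
cmp $t0, 9  (cmp 8,9)
blt top: taken
sub $t1, $t1, 12 → $t1=(-43)-12=-55
add $t0, $t0, 1 → $t0=8+1=9
cmp $t0, 9  (cmp 9,9)
blt top: not taken
halt.
Total executed instructions: 23.

23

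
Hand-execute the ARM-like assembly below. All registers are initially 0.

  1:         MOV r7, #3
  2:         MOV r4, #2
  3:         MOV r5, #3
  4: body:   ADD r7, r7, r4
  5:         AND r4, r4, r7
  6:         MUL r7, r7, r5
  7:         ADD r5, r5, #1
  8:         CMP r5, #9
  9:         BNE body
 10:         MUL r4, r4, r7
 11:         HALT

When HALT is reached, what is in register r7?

100800

MOV r7, #3 → r7=3
MOV r4, #2 → r4=2
MOV r5, #3 → r5=3
ADD r7, r7, r4 → r7=3+2=5
AND r4, r4, r7 → r4=2&5=0
MUL r7, r7, r5 → r7=5*3=15
ADD r5, r5, #1 → r5=3+1=4
CMP r5, #9  (cmp 4,9)
BNE body: taken
ADD r7, r7, r4 → r7=15+0=15
AND r4, r4, r7 → r4=0&15=0
MUL r7, r7, r5 → r7=15*4=60
ADD r5, r5, #1 → r5=4+1=5
CMP r5, #9  (cmp 5,9)
BNE body: taken
ADD r7, r7, r4 → r7=60+0=60
AND r4, r4, r7 → r4=0&60=0
MUL r7, r7, r5 → r7=60*5=300
ADD r5, r5, #1 → r5=5+1=6
CMP r5, #9  (cmp 6,9)
BNE body: taken
ADD r7, r7, r4 → r7=300+0=300
AND r4, r4, r7 → r4=0&300=0
MUL r7, r7, r5 → r7=300*6=1800
ADD r5, r5, #1 → r5=6+1=7
CMP r5, #9  (cmp 7,9)
BNE body: taken
ADD r7, r7, r4 → r7=1800+0=1800
AND r4, r4, r7 → r4=0&1800=0
MUL r7, r7, r5 → r7=1800*7=12600
ADD r5, r5, #1 → r5=7+1=8
CMP r5, #9  (cmp 8,9)
BNE body: taken
ADD r7, r7, r4 → r7=12600+0=12600
AND r4, r4, r7 → r4=0&12600=0
MUL r7, r7, r5 → r7=12600*8=100800
ADD r5, r5, #1 → r5=8+1=9
CMP r5, #9  (cmp 9,9)
BNE body: not taken
MUL r4, r4, r7 → r4=0*100800=0
halt.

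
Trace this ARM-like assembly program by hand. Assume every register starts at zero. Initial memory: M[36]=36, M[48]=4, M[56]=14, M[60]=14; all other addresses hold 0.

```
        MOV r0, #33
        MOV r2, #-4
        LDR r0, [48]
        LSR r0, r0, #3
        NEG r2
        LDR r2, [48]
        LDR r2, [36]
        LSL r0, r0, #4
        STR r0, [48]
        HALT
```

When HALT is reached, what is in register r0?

0

r0=33
r2=-4
r0=M[48]=4
r0=4>>3=0
r2=-(-4)=4
r2=M[48]=4
r2=M[36]=36
r0=0<<4=0
STR r0, [48] → M[48]=0
halt.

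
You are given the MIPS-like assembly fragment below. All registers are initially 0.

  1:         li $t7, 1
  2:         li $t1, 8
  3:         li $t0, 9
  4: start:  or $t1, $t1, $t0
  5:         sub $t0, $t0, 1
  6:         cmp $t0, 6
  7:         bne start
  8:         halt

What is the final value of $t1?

$t7=1
$t1=8
$t0=9
$t1=8|9=9
$t0=9-1=8
cmp $t0, 6  (cmp 8,6)
bne start: taken
$t1=9|8=9
$t0=8-1=7
cmp $t0, 6  (cmp 7,6)
bne start: taken
$t1=9|7=15
$t0=7-1=6
cmp $t0, 6  (cmp 6,6)
bne start: not taken
halt.

15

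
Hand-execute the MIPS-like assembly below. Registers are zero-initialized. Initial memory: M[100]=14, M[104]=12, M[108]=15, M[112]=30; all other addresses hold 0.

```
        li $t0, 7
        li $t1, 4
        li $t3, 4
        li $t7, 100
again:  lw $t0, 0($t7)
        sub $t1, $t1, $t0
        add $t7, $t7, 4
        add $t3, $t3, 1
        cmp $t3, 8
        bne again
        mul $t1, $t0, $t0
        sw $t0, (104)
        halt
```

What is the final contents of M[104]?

30

$t0=7
$t1=4
$t3=4
$t7=100
$t0=M[100]=14
$t1=4-14=-10
$t7=100+4=104
$t3=4+1=5
cmp $t3, 8  (cmp 5,8)
bne again: taken
$t0=M[104]=12
$t1=(-10)-12=-22
$t7=104+4=108
$t3=5+1=6
cmp $t3, 8  (cmp 6,8)
bne again: taken
$t0=M[108]=15
$t1=(-22)-15=-37
$t7=108+4=112
$t3=6+1=7
cmp $t3, 8  (cmp 7,8)
bne again: taken
$t0=M[112]=30
$t1=(-37)-30=-67
$t7=112+4=116
$t3=7+1=8
cmp $t3, 8  (cmp 8,8)
bne again: not taken
$t1=30*30=900
sw $t0, (104) → M[104]=30
halt.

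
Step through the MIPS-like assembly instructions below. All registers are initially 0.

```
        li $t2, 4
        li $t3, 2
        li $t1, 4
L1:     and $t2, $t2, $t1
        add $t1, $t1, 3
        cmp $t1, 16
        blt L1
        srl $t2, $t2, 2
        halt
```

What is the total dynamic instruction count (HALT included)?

li $t2, 4 → $t2=4
li $t3, 2 → $t3=2
li $t1, 4 → $t1=4
and $t2, $t2, $t1 → $t2=4&4=4
add $t1, $t1, 3 → $t1=4+3=7
cmp $t1, 16  (cmp 7,16)
blt L1: taken
and $t2, $t2, $t1 → $t2=4&7=4
add $t1, $t1, 3 → $t1=7+3=10
cmp $t1, 16  (cmp 10,16)
blt L1: taken
and $t2, $t2, $t1 → $t2=4&10=0
add $t1, $t1, 3 → $t1=10+3=13
cmp $t1, 16  (cmp 13,16)
blt L1: taken
and $t2, $t2, $t1 → $t2=0&13=0
add $t1, $t1, 3 → $t1=13+3=16
cmp $t1, 16  (cmp 16,16)
blt L1: not taken
srl $t2, $t2, 2 → $t2=0>>2=0
halt.
Total executed instructions: 21.

21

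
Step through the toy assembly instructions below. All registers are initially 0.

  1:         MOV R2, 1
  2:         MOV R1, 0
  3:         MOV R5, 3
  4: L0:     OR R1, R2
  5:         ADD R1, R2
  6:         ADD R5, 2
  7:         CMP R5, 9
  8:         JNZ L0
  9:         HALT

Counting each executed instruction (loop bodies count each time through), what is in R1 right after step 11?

R2=1
R1=0
R5=3
R1=0|1=1
R1=1+1=2
R5=3+2=5
CMP R5, 9  (cmp 5,9)
JNZ L0: taken
R1=2|1=3
R1=3+1=4
R5=5+2=7
After step 11: R1 = 4.

4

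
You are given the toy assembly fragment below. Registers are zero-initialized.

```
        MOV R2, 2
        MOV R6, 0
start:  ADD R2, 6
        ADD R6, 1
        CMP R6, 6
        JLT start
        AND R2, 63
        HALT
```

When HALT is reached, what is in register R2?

after MOV R2, 2: R2=2
after MOV R6, 0: R6=0
after ADD R2, 6: R2=2+6=8
after ADD R6, 1: R6=0+1=1
CMP R6, 6  (cmp 1,6)
JLT start: taken
after ADD R2, 6: R2=8+6=14
after ADD R6, 1: R6=1+1=2
CMP R6, 6  (cmp 2,6)
JLT start: taken
after ADD R2, 6: R2=14+6=20
after ADD R6, 1: R6=2+1=3
CMP R6, 6  (cmp 3,6)
JLT start: taken
after ADD R2, 6: R2=20+6=26
after ADD R6, 1: R6=3+1=4
CMP R6, 6  (cmp 4,6)
JLT start: taken
after ADD R2, 6: R2=26+6=32
after ADD R6, 1: R6=4+1=5
CMP R6, 6  (cmp 5,6)
JLT start: taken
after ADD R2, 6: R2=32+6=38
after ADD R6, 1: R6=5+1=6
CMP R6, 6  (cmp 6,6)
JLT start: not taken
after AND R2, 63: R2=38&63=38
halt.

38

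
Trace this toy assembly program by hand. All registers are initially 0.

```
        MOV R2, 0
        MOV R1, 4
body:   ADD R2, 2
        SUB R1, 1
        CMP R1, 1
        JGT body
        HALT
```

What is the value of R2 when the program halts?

R2=0
R1=4
R2=0+2=2
R1=4-1=3
CMP R1, 1  (cmp 3,1)
JGT body: taken
R2=2+2=4
R1=3-1=2
CMP R1, 1  (cmp 2,1)
JGT body: taken
R2=4+2=6
R1=2-1=1
CMP R1, 1  (cmp 1,1)
JGT body: not taken
halt.

6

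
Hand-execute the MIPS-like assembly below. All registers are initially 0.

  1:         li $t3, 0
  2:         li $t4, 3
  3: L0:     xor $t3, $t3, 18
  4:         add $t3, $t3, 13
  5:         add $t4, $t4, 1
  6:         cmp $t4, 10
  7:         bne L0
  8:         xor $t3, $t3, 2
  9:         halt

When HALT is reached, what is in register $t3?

after li $t3, 0: $t3=0
after li $t4, 3: $t4=3
after xor $t3, $t3, 18: $t3=0^18=18
after add $t3, $t3, 13: $t3=18+13=31
after add $t4, $t4, 1: $t4=3+1=4
cmp $t4, 10  (cmp 4,10)
bne L0: taken
after xor $t3, $t3, 18: $t3=31^18=13
after add $t3, $t3, 13: $t3=13+13=26
after add $t4, $t4, 1: $t4=4+1=5
cmp $t4, 10  (cmp 5,10)
bne L0: taken
after xor $t3, $t3, 18: $t3=26^18=8
after add $t3, $t3, 13: $t3=8+13=21
after add $t4, $t4, 1: $t4=5+1=6
cmp $t4, 10  (cmp 6,10)
bne L0: taken
after xor $t3, $t3, 18: $t3=21^18=7
after add $t3, $t3, 13: $t3=7+13=20
after add $t4, $t4, 1: $t4=6+1=7
cmp $t4, 10  (cmp 7,10)
bne L0: taken
after xor $t3, $t3, 18: $t3=20^18=6
after add $t3, $t3, 13: $t3=6+13=19
after add $t4, $t4, 1: $t4=7+1=8
cmp $t4, 10  (cmp 8,10)
bne L0: taken
after xor $t3, $t3, 18: $t3=19^18=1
after add $t3, $t3, 13: $t3=1+13=14
after add $t4, $t4, 1: $t4=8+1=9
cmp $t4, 10  (cmp 9,10)
bne L0: taken
after xor $t3, $t3, 18: $t3=14^18=28
after add $t3, $t3, 13: $t3=28+13=41
after add $t4, $t4, 1: $t4=9+1=10
cmp $t4, 10  (cmp 10,10)
bne L0: not taken
after xor $t3, $t3, 2: $t3=41^2=43
halt.

43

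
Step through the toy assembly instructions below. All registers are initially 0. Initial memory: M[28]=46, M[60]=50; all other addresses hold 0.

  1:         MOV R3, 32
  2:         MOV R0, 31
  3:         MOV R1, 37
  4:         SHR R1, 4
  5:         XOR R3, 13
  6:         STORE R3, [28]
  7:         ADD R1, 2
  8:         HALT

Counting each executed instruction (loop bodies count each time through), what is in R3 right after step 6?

after MOV R3, 32: R3=32
after MOV R0, 31: R0=31
after MOV R1, 37: R1=37
after SHR R1, 4: R1=37>>4=2
after XOR R3, 13: R3=32^13=45
STORE R3, [28] → M[28]=45
After step 6: R3 = 45.

45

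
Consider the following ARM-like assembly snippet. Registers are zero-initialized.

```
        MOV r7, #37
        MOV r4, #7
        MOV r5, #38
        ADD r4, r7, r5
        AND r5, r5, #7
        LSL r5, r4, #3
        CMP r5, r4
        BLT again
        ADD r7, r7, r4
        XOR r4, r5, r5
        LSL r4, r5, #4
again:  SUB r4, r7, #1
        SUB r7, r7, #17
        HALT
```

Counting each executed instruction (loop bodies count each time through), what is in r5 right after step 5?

after MOV r7, #37: r7=37
after MOV r4, #7: r4=7
after MOV r5, #38: r5=38
after ADD r4, r7, r5: r4=37+38=75
after AND r5, r5, #7: r5=38&7=6
After step 5: r5 = 6.

6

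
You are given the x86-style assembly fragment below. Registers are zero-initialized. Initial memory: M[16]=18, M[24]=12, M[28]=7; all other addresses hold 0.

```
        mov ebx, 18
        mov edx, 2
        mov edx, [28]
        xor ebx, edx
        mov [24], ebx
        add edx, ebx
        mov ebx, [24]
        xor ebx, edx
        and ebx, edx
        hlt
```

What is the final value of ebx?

8

after mov ebx, 18: ebx=18
after mov edx, 2: edx=2
after mov edx, [28]: edx=M[28]=7
after xor ebx, edx: ebx=18^7=21
mov [24], ebx → M[24]=21
after add edx, ebx: edx=7+21=28
after mov ebx, [24]: ebx=M[24]=21
after xor ebx, edx: ebx=21^28=9
after and ebx, edx: ebx=9&28=8
halt.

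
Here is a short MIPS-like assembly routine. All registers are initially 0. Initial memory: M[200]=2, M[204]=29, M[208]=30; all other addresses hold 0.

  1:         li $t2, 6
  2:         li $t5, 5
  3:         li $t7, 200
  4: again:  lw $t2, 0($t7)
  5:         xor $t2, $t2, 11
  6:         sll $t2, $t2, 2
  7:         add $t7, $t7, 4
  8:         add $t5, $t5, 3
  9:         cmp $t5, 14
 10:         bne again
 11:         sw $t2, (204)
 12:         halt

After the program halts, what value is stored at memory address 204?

84

li $t2, 6 → $t2=6
li $t5, 5 → $t5=5
li $t7, 200 → $t7=200
lw $t2, 0($t7) → $t2=M[200]=2
xor $t2, $t2, 11 → $t2=2^11=9
sll $t2, $t2, 2 → $t2=9<<2=36
add $t7, $t7, 4 → $t7=200+4=204
add $t5, $t5, 3 → $t5=5+3=8
cmp $t5, 14  (cmp 8,14)
bne again: taken
lw $t2, 0($t7) → $t2=M[204]=29
xor $t2, $t2, 11 → $t2=29^11=22
sll $t2, $t2, 2 → $t2=22<<2=88
add $t7, $t7, 4 → $t7=204+4=208
add $t5, $t5, 3 → $t5=8+3=11
cmp $t5, 14  (cmp 11,14)
bne again: taken
lw $t2, 0($t7) → $t2=M[208]=30
xor $t2, $t2, 11 → $t2=30^11=21
sll $t2, $t2, 2 → $t2=21<<2=84
add $t7, $t7, 4 → $t7=208+4=212
add $t5, $t5, 3 → $t5=11+3=14
cmp $t5, 14  (cmp 14,14)
bne again: not taken
sw $t2, (204) → M[204]=84
halt.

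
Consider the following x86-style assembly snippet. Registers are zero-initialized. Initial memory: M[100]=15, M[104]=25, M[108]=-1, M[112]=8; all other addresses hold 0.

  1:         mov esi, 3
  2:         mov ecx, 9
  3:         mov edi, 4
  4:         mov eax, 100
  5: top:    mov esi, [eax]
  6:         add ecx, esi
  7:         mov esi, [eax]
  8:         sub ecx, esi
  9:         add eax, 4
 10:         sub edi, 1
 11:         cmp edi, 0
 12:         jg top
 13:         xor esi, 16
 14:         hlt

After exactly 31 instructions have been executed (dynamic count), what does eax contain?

esi=3
ecx=9
edi=4
eax=100
esi=M[100]=15
ecx=9+15=24
esi=M[100]=15
ecx=24-15=9
eax=100+4=104
edi=4-1=3
cmp edi, 0  (cmp 3,0)
jg top: taken
esi=M[104]=25
ecx=9+25=34
esi=M[104]=25
ecx=34-25=9
eax=104+4=108
edi=3-1=2
cmp edi, 0  (cmp 2,0)
jg top: taken
esi=M[108]=-1
ecx=9+(-1)=8
esi=M[108]=-1
ecx=8-(-1)=9
eax=108+4=112
edi=2-1=1
cmp edi, 0  (cmp 1,0)
jg top: taken
esi=M[112]=8
ecx=9+8=17
esi=M[112]=8
After step 31: eax = 112.

112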